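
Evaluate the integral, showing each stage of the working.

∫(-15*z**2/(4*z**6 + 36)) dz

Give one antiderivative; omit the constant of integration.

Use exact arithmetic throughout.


Step 1. Substitute u = z**3, turning ∫(-15*z**2/(4*z**6 + 36)) dz into ∫(-5/(4*(u**2 + 9))) du: now ∫(-5/(4*(u**2 + 9))) du.
Step 2. Evaluate the standard form: now -5*atan(u/3)/12.
Step 3. Substitute back u = z**3: now -5*atan(z**3/3)/12.
Answer: -5*atan(z**3/3)/12.


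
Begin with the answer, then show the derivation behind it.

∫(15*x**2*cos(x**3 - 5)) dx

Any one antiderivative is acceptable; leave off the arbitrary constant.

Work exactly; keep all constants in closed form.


The answer is 5*sin(x**3 - 5).
Step 1. Substitute u = x**3 - 5, turning ∫(15*x**2*cos(x**3 - 5)) dx into ∫(5*cos(u)) du: now ∫(5*cos(u)) du.
Step 2. Evaluate the standard form: now 5*sin(u).
Step 3. Substitute back u = x**3 - 5: now 5*sin(x**3 - 5).
Answer: 5*sin(x**3 - 5).


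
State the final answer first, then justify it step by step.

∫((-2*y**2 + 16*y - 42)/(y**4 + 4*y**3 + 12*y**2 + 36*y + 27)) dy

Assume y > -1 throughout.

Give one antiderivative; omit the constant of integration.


The answer is -3*log(y + 1) + 3*log(y + 3) + 4*atan(y/3)/3.
Step 1. Decompose ∫((-2*y**2 + 16*y - 42)/(y**4 + 4*y**3 + 12*y**2 + 36*y + 27)) dy by partial fractions, (-2*y**2 + 16*y - 42)/(y**4 + 4*y**3 + 12*y**2 + 36*y + 27) = 4/(y**2 + 9) + 3/(y + 3) - 3/(y + 1): now ∫(-3/(y + 1)) dy + ∫(3/(y + 3)) dy + ∫(4/(y**2 + 9)) dy.
Step 2. Evaluate the standard form [assuming y > -3]: now 3*log(y + 3) + ∫(-3/(y + 1)) dy + ∫(4/(y**2 + 9)) dy.
Step 3. Evaluate the standard form [assuming y > -1]: now -3*log(y + 1) + 3*log(y + 3) + ∫(4/(y**2 + 9)) dy.
Step 4. Evaluate the standard form: now -3*log(y + 1) + 3*log(y + 3) + 4*atan(y/3)/3.
Answer: -3*log(y + 1) + 3*log(y + 3) + 4*atan(y/3)/3.


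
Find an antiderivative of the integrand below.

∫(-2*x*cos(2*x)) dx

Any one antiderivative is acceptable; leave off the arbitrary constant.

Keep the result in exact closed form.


Answer: -x*sin(2*x) - cos(2*x)/2.


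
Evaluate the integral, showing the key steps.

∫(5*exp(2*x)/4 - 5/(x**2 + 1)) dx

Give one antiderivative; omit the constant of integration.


Step 1. Rewrite: now ∫(-5/(x**2 + 1)) dx + ∫(5*exp(2*x)/4) dx.
Step 2. Evaluate the standard form: now -5*atan(x) + ∫(5*exp(2*x)/4) dx.
Step 3. Evaluate the standard form: now 5*exp(2*x)/8 - 5*atan(x).
Answer: 5*exp(2*x)/8 - 5*atan(x).


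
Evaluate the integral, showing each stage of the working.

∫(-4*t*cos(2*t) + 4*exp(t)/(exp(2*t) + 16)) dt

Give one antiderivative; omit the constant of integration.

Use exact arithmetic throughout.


Step 1. Rewrite: now ∫(-4*t*cos(2*t)) dt + ∫(4*exp(t)/(exp(2*t) + 16)) dt.
Step 2. Substitute u = exp(t), turning ∫(4*exp(t)/(exp(2*t) + 16)) dt into ∫(4/(u**2 + 16)) du: now ∫(-4*t*cos(2*t)) dt + ∫(4/(u**2 + 16)) du.
Step 3. Evaluate the standard form: now atan(u/4) + ∫(-4*t*cos(2*t)) dt.
Step 4. Substitute back u = exp(t): now atan(exp(t)/4) + ∫(-4*t*cos(2*t)) dt.
Step 5. Integrate ∫(-4*t*cos(2*t)) dt by parts with u = t, dv = (-4*cos(2*t)) dt, so v = -2*sin(2*t): now -2*t*sin(2*t) + atan(exp(t)/4) + ∫(2*sin(2*t)) dt.
Step 6. Evaluate the standard form: now -2*t*sin(2*t) - cos(2*t) + atan(exp(t)/4).
Answer: -2*t*sin(2*t) - cos(2*t) + atan(exp(t)/4).


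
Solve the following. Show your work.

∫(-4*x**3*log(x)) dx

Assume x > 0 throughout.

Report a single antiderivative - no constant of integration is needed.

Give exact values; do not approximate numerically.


Step 1. Integrate ∫(-4*x**3*log(x)) dx by parts with u = log(x), dv = (-4*x**3) dx, so v = -x**4 [assuming x > 0]: now -x**4*log(x) + ∫(x**3) dx.
Step 2. Evaluate the standard form: now -x**4*log(x) + x**4/4.
Answer: -x**4*log(x) + x**4/4.


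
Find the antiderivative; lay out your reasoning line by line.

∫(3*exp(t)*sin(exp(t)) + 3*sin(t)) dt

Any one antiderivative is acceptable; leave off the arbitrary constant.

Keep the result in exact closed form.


Step 1. Rewrite: now ∫(3*exp(t)*sin(exp(t))) dt + ∫(3*sin(t)) dt.
Step 2. Evaluate the standard form: now -3*cos(t) + ∫(3*exp(t)*sin(exp(t))) dt.
Step 3. Substitute u = exp(t), turning ∫(3*exp(t)*sin(exp(t))) dt into ∫(3*sin(u)) du: now -3*cos(t) + ∫(3*sin(u)) du.
Step 4. Evaluate the standard form: now -3*cos(t) - 3*cos(u).
Step 5. Substitute back u = exp(t): now -3*cos(t) - 3*cos(exp(t)).
Answer: -3*cos(t) - 3*cos(exp(t)).


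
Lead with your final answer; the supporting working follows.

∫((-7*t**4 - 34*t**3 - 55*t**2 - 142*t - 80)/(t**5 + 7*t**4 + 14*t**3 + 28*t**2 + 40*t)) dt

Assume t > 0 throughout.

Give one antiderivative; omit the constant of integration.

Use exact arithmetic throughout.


The answer is -2*log(t) - 3*log(t + 2) - 2*log(t + 5) - atan(t/2)/2.
Step 1. Decompose ∫((-7*t**4 - 34*t**3 - 55*t**2 - 142*t - 80)/(t**5 + 7*t**4 + 14*t**3 + 28*t**2 + 40*t)) dt by partial fractions, (-7*t**4 - 34*t**3 - 55*t**2 - 142*t - 80)/(t**5 + 7*t**4 + 14*t**3 + 28*t**2 + 40*t) = -1/(t**2 + 4) - 2/(t + 5) - 3/(t + 2) - 2/t: now ∫(-2/t) dt + ∫(-3/(t + 2)) dt + ∫(-2/(t + 5)) dt + ∫(-1/(t**2 + 4)) dt.
Step 2. Evaluate the standard form [assuming t > 0]: now -2*log(t) + ∫(-3/(t + 2)) dt + ∫(-2/(t + 5)) dt + ∫(-1/(t**2 + 4)) dt.
Step 3. Evaluate the standard form [assuming t > -5]: now -2*log(t) - 2*log(t + 5) + ∫(-3/(t + 2)) dt + ∫(-1/(t**2 + 4)) dt.
Step 4. Evaluate the standard form [assuming t > -2]: now -2*log(t) - 3*log(t + 2) - 2*log(t + 5) + ∫(-1/(t**2 + 4)) dt.
Step 5. Evaluate the standard form: now -2*log(t) - 3*log(t + 2) - 2*log(t + 5) - atan(t/2)/2.
Answer: -2*log(t) - 3*log(t + 2) - 2*log(t + 5) - atan(t/2)/2.


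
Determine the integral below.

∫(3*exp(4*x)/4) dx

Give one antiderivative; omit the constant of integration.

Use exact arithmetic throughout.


Answer: 3*exp(4*x)/16.


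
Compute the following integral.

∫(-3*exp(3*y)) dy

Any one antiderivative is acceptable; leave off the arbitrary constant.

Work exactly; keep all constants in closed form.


Answer: -exp(3*y).


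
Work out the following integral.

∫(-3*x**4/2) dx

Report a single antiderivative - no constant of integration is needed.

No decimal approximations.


Answer: -3*x**5/10.


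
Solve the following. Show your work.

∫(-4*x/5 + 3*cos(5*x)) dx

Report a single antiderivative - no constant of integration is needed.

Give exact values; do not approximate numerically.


Step 1. Rewrite: now ∫(-4*x/5) dx + ∫(3*cos(5*x)) dx.
Step 2. Evaluate the standard form: now 3*sin(5*x)/5 + ∫(-4*x/5) dx.
Step 3. Evaluate the standard form: now -2*x**2/5 + 3*sin(5*x)/5.
Answer: -2*x**2/5 + 3*sin(5*x)/5.


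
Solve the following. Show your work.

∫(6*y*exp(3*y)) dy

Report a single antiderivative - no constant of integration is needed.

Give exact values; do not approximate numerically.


Step 1. Integrate ∫(6*y*exp(3*y)) dy by parts with u = y, dv = (6*exp(3*y)) dy, so v = 2*exp(3*y): now 2*y*exp(3*y) + ∫(-2*exp(3*y)) dy.
Step 2. Evaluate the standard form: now 2*y*exp(3*y) - 2*exp(3*y)/3.
Answer: 2*y*exp(3*y) - 2*exp(3*y)/3.


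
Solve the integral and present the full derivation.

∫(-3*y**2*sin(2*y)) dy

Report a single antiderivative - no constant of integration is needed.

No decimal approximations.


Step 1. Integrate ∫(-3*y**2*sin(2*y)) dy by parts with u = y**2, dv = (-3*sin(2*y)) dy, so v = 3*cos(2*y)/2: now 3*y**2*cos(2*y)/2 + ∫(-3*y*cos(2*y)) dy.
Step 2. Integrate ∫(-3*y*cos(2*y)) dy by parts with u = y, dv = (-3*cos(2*y)) dy, so v = -3*sin(2*y)/2: now 3*y**2*cos(2*y)/2 - 3*y*sin(2*y)/2 + ∫(3*sin(2*y)/2) dy.
Step 3. Evaluate the standard form: now 3*y**2*cos(2*y)/2 - 3*y*sin(2*y)/2 - 3*cos(2*y)/4.
Answer: 3*y**2*cos(2*y)/2 - 3*y*sin(2*y)/2 - 3*cos(2*y)/4.


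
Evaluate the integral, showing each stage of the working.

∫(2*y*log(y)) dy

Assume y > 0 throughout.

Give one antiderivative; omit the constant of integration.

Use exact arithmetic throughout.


Step 1. Integrate ∫(2*y*log(y)) dy by parts with u = log(y), dv = (2*y) dy, so v = y**2 [assuming y > 0]: now y**2*log(y) + ∫(-y) dy.
Step 2. Evaluate the standard form: now y**2*log(y) - y**2/2.
Answer: y**2*log(y) - y**2/2.


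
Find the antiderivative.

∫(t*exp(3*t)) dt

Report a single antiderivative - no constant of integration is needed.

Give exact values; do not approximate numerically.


Answer: t*exp(3*t)/3 - exp(3*t)/9.


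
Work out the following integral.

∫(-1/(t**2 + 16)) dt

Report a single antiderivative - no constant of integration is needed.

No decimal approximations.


Answer: -atan(t/4)/4.


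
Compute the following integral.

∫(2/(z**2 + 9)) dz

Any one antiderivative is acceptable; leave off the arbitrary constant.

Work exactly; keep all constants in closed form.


Answer: 2*atan(z/3)/3.


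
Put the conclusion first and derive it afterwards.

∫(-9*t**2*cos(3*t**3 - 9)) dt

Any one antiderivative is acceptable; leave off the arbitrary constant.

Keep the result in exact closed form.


The answer is -sin(3*t**3 - 9).
Step 1. Substitute u = t**3 - 3, turning ∫(-9*t**2*cos(3*t**3 - 9)) dt into ∫(-3*cos(3*u)) du: now ∫(-3*cos(3*u)) du.
Step 2. Evaluate the standard form: now -sin(3*u).
Step 3. Substitute back u = t**3 - 3: now -sin(3*t**3 - 9).
Answer: -sin(3*t**3 - 9).


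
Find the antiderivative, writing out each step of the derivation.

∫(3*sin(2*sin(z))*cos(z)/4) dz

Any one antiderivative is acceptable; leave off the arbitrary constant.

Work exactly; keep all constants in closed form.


Step 1. Substitute u = sin(z), turning ∫(3*sin(2*sin(z))*cos(z)/4) dz into ∫(3*sin(2*u)/4) du: now ∫(3*sin(2*u)/4) du.
Step 2. Evaluate the standard form: now -3*cos(2*u)/8.
Step 3. Substitute back u = sin(z): now -3*cos(2*sin(z))/8.
Answer: -3*cos(2*sin(z))/8.


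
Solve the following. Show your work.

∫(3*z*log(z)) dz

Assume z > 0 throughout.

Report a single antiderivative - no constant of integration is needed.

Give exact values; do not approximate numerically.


Step 1. Integrate ∫(3*z*log(z)) dz by parts with u = log(z), dv = (3*z) dz, so v = 3*z**2/2 [assuming z > 0]: now 3*z**2*log(z)/2 + ∫(-3*z/2) dz.
Step 2. Evaluate the standard form: now 3*z**2*log(z)/2 - 3*z**2/4.
Answer: 3*z**2*log(z)/2 - 3*z**2/4.


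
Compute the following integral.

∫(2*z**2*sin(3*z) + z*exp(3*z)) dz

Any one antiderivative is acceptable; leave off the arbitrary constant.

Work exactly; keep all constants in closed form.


Answer: -2*z**2*cos(3*z)/3 + z*exp(3*z)/3 + 4*z*sin(3*z)/9 - exp(3*z)/9 + 4*cos(3*z)/27.


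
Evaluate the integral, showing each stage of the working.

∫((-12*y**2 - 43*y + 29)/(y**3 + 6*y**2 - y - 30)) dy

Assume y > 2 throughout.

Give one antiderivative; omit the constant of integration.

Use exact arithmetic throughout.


Step 1. Decompose ∫((-12*y**2 - 43*y + 29)/(y**3 + 6*y**2 - y - 30)) dy by partial fractions, (-12*y**2 - 43*y + 29)/(y**3 + 6*y**2 - y - 30) = -4/(y + 5) - 5/(y + 3) - 3/(y - 2): now ∫(-3/(y - 2)) dy + ∫(-5/(y + 3)) dy + ∫(-4/(y + 5)) dy.
Step 2. Evaluate the standard form [assuming y > -3]: now -5*log(y + 3) + ∫(-3/(y - 2)) dy + ∫(-4/(y + 5)) dy.
Step 3. Evaluate the standard form [assuming y > -5]: now -5*log(y + 3) - 4*log(y + 5) + ∫(-3/(y - 2)) dy.
Step 4. Evaluate the standard form [assuming y > 2]: now -3*log(y - 2) - 5*log(y + 3) - 4*log(y + 5).
Answer: -3*log(y - 2) - 5*log(y + 3) - 4*log(y + 5).


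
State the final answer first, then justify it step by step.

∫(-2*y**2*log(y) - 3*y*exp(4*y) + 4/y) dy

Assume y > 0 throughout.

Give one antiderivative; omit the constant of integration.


The answer is -2*y**3*log(y)/3 + 2*y**3/9 - 3*y*exp(4*y)/4 + 3*exp(4*y)/16 + 4*log(y).
Step 1. Rewrite: now ∫(4/y) dy + ∫(-3*y*exp(4*y)) dy + ∫(-2*y**2*log(y)) dy.
Step 2. Integrate ∫(-3*y*exp(4*y)) dy by parts with u = y, dv = (-3*exp(4*y)) dy, so v = -3*exp(4*y)/4: now -3*y*exp(4*y)/4 + ∫(4/y) dy + ∫(-2*y**2*log(y)) dy + ∫(3*exp(4*y)/4) dy.
Step 3. Evaluate the standard form: now -3*y*exp(4*y)/4 + 3*exp(4*y)/16 + ∫(4/y) dy + ∫(-2*y**2*log(y)) dy.
Step 4. Evaluate the standard form [assuming y > 0]: now -3*y*exp(4*y)/4 + 3*exp(4*y)/16 + 4*log(y) + ∫(-2*y**2*log(y)) dy.
Step 5. Integrate ∫(-2*y**2*log(y)) dy by parts with u = log(y), dv = (-2*y**2) dy, so v = -2*y**3/3 [assuming y > 0]: now -2*y**3*log(y)/3 - 3*y*exp(4*y)/4 + 3*exp(4*y)/16 + 4*log(y) + ∫(2*y**2/3) dy.
Step 6. Evaluate the standard form: now -2*y**3*log(y)/3 + 2*y**3/9 - 3*y*exp(4*y)/4 + 3*exp(4*y)/16 + 4*log(y).
Answer: -2*y**3*log(y)/3 + 2*y**3/9 - 3*y*exp(4*y)/4 + 3*exp(4*y)/16 + 4*log(y).


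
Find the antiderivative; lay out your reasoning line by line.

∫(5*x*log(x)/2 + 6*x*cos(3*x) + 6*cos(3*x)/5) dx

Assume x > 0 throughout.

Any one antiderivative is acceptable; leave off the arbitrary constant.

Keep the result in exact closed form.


Step 1. Rewrite: now ∫(5*x*log(x)/2) dx + ∫(6*x*cos(3*x)) dx + ∫(6*cos(3*x)/5) dx.
Step 2. Integrate ∫(5*x*log(x)/2) dx by parts with u = log(x), dv = (5*x/2) dx, so v = 5*x**2/4 [assuming x > 0]: now 5*x**2*log(x)/4 + ∫(-5*x/4) dx + ∫(6*x*cos(3*x)) dx + ∫(6*cos(3*x)/5) dx.
Step 3. Evaluate the standard form: now 5*x**2*log(x)/4 - 5*x**2/8 + ∫(6*x*cos(3*x)) dx + ∫(6*cos(3*x)/5) dx.
Step 4. Evaluate the standard form: now 5*x**2*log(x)/4 - 5*x**2/8 + 2*sin(3*x)/5 + ∫(6*x*cos(3*x)) dx.
Step 5. Integrate ∫(6*x*cos(3*x)) dx by parts with u = x, dv = (6*cos(3*x)) dx, so v = 2*sin(3*x): now 5*x**2*log(x)/4 - 5*x**2/8 + 2*x*sin(3*x) + 2*sin(3*x)/5 + ∫(-2*sin(3*x)) dx.
Step 6. Evaluate the standard form: now 5*x**2*log(x)/4 - 5*x**2/8 + 2*x*sin(3*x) + 2*sin(3*x)/5 + 2*cos(3*x)/3.
Answer: 5*x**2*log(x)/4 - 5*x**2/8 + 2*x*sin(3*x) + 2*sin(3*x)/5 + 2*cos(3*x)/3.


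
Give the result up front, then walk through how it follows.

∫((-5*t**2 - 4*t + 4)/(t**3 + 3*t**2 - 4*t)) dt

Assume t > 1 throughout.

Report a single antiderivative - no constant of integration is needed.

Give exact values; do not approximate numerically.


The answer is -log(t) - log(t - 1) - 3*log(t + 4).
Step 1. Decompose ∫((-5*t**2 - 4*t + 4)/(t**3 + 3*t**2 - 4*t)) dt by partial fractions, (-5*t**2 - 4*t + 4)/(t**3 + 3*t**2 - 4*t) = -3/(t + 4) - 1/(t - 1) - 1/t: now ∫(-1/t) dt + ∫(-1/(t - 1)) dt + ∫(-3/(t + 4)) dt.
Step 2. Evaluate the standard form [assuming t > 0]: now -log(t) + ∫(-1/(t - 1)) dt + ∫(-3/(t + 4)) dt.
Step 3. Evaluate the standard form [assuming t > 1]: now -log(t) - log(t - 1) + ∫(-3/(t + 4)) dt.
Step 4. Evaluate the standard form [assuming t > -4]: now -log(t) - log(t - 1) - 3*log(t + 4).
Answer: -log(t) - log(t - 1) - 3*log(t + 4).


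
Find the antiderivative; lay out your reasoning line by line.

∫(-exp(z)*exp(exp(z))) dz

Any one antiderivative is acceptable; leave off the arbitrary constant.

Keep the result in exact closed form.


Step 1. Substitute u = exp(z), turning ∫(-exp(z)*exp(exp(z))) dz into ∫(-exp(u)) du: now ∫(-exp(u)) du.
Step 2. Evaluate the standard form: now -exp(u).
Step 3. Substitute back u = exp(z): now -exp(exp(z)).
Answer: -exp(exp(z)).


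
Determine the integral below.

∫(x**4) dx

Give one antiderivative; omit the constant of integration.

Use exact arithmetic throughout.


Answer: x**5/5.


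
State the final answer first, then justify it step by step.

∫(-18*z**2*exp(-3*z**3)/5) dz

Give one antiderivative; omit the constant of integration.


The answer is 2*exp(-3*z**3)/5.
Step 1. Substitute u = z**3, turning ∫(-18*z**2*exp(-3*z**3)/5) dz into ∫(-6*exp(-3*u)/5) du: now ∫(-6*exp(-3*u)/5) du.
Step 2. Evaluate the standard form: now 2*exp(-3*u)/5.
Step 3. Substitute back u = z**3: now 2*exp(-3*z**3)/5.
Answer: 2*exp(-3*z**3)/5.


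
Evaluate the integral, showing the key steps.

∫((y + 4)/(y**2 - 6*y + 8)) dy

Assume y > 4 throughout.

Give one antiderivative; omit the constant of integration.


Step 1. Decompose ∫((y + 4)/(y**2 - 6*y + 8)) dy by partial fractions, (y + 4)/(y**2 - 6*y + 8) = -3/(y - 2) + 4/(y - 4): now ∫(4/(y - 4)) dy + ∫(-3/(y - 2)) dy.
Step 2. Evaluate the standard form [assuming y > 4]: now 4*log(y - 4) + ∫(-3/(y - 2)) dy.
Step 3. Evaluate the standard form [assuming y > 2]: now 4*log(y - 4) - 3*log(y - 2).
Answer: 4*log(y - 4) - 3*log(y - 2).


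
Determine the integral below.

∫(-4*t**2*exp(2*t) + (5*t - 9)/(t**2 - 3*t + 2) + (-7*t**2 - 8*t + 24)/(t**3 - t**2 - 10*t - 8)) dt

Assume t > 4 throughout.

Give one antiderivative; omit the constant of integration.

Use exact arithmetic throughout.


Answer: -2*t**2*exp(2*t) + 2*t*exp(2*t) - exp(2*t) - 4*log(t - 4) + log(t - 2) + 4*log(t - 1) - 5*log(t + 1) + 2*log(t + 2).


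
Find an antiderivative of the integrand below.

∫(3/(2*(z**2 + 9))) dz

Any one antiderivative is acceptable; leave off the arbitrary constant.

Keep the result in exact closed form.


Answer: atan(z/3)/2.


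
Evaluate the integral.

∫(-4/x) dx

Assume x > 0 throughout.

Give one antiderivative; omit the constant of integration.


Answer: -4*log(x).


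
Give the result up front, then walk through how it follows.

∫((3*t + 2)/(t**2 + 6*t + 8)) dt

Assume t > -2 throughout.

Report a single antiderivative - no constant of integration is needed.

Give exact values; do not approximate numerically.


The answer is -2*log(t + 2) + 5*log(t + 4).
Step 1. Decompose ∫((3*t + 2)/(t**2 + 6*t + 8)) dt by partial fractions, (3*t + 2)/(t**2 + 6*t + 8) = 5/(t + 4) - 2/(t + 2): now ∫(-2/(t + 2)) dt + ∫(5/(t + 4)) dt.
Step 2. Evaluate the standard form [assuming t > -4]: now 5*log(t + 4) + ∫(-2/(t + 2)) dt.
Step 3. Evaluate the standard form [assuming t > -2]: now -2*log(t + 2) + 5*log(t + 4).
Answer: -2*log(t + 2) + 5*log(t + 4).


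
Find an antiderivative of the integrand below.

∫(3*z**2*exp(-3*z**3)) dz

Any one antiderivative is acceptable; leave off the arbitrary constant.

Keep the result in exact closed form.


Answer: -exp(-3*z**3)/3.


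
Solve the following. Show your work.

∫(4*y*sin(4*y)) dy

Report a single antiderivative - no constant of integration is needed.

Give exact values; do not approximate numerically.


Step 1. Integrate ∫(4*y*sin(4*y)) dy by parts with u = y, dv = (4*sin(4*y)) dy, so v = -cos(4*y): now -y*cos(4*y) + ∫(cos(4*y)) dy.
Step 2. Evaluate the standard form: now -y*cos(4*y) + sin(4*y)/4.
Answer: -y*cos(4*y) + sin(4*y)/4.


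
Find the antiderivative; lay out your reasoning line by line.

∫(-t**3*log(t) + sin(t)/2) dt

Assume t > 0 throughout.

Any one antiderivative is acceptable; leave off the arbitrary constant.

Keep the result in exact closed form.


Step 1. Rewrite: now ∫(-t**3*log(t)) dt + ∫(sin(t)/2) dt.
Step 2. Evaluate the standard form: now -cos(t)/2 + ∫(-t**3*log(t)) dt.
Step 3. Integrate ∫(-t**3*log(t)) dt by parts with u = log(t), dv = (-t**3) dt, so v = -t**4/4 [assuming t > 0]: now -t**4*log(t)/4 - cos(t)/2 + ∫(t**3/4) dt.
Step 4. Evaluate the standard form: now -t**4*log(t)/4 + t**4/16 - cos(t)/2.
Answer: -t**4*log(t)/4 + t**4/16 - cos(t)/2.


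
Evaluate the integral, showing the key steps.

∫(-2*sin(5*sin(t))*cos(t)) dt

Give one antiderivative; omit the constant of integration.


Step 1. Substitute u = sin(t), turning ∫(-2*sin(5*sin(t))*cos(t)) dt into ∫(-2*sin(5*u)) du: now ∫(-2*sin(5*u)) du.
Step 2. Evaluate the standard form: now 2*cos(5*u)/5.
Step 3. Substitute back u = sin(t): now 2*cos(5*sin(t))/5.
Answer: 2*cos(5*sin(t))/5.


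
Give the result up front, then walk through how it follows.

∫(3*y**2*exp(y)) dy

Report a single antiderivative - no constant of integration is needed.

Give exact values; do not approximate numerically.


The answer is 3*y**2*exp(y) - 6*y*exp(y) + 6*exp(y).
Step 1. Integrate ∫(3*y**2*exp(y)) dy by parts with u = y**2, dv = (3*exp(y)) dy, so v = 3*exp(y): now 3*y**2*exp(y) + ∫(-6*y*exp(y)) dy.
Step 2. Integrate ∫(-6*y*exp(y)) dy by parts with u = y, dv = (-6*exp(y)) dy, so v = -6*exp(y): now 3*y**2*exp(y) - 6*y*exp(y) + ∫(6*exp(y)) dy.
Step 3. Evaluate the standard form: now 3*y**2*exp(y) - 6*y*exp(y) + 6*exp(y).
Answer: 3*y**2*exp(y) - 6*y*exp(y) + 6*exp(y).


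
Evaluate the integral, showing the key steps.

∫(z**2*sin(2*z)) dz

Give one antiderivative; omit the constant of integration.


Step 1. Integrate ∫(z**2*sin(2*z)) dz by parts with u = z**2, dv = (sin(2*z)) dz, so v = -cos(2*z)/2: now -z**2*cos(2*z)/2 + ∫(z*cos(2*z)) dz.
Step 2. Integrate ∫(z*cos(2*z)) dz by parts with u = z, dv = (cos(2*z)) dz, so v = sin(2*z)/2: now -z**2*cos(2*z)/2 + z*sin(2*z)/2 + ∫(-sin(2*z)/2) dz.
Step 3. Evaluate the standard form: now -z**2*cos(2*z)/2 + z*sin(2*z)/2 + cos(2*z)/4.
Answer: -z**2*cos(2*z)/2 + z*sin(2*z)/2 + cos(2*z)/4.


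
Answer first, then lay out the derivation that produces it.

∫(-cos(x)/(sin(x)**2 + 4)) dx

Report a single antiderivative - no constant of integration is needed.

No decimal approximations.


The answer is -atan(sin(x)/2)/2.
Step 1. Substitute u = sin(x), turning ∫(-cos(x)/(sin(x)**2 + 4)) dx into ∫(-1/(u**2 + 4)) du: now ∫(-1/(u**2 + 4)) du.
Step 2. Evaluate the standard form: now -atan(u/2)/2.
Step 3. Substitute back u = sin(x): now -atan(sin(x)/2)/2.
Answer: -atan(sin(x)/2)/2.


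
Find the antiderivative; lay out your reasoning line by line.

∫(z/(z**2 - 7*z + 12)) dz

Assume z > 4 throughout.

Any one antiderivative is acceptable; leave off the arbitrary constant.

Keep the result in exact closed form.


Step 1. Decompose ∫(z/(z**2 - 7*z + 12)) dz by partial fractions, z/(z**2 - 7*z + 12) = -3/(z - 3) + 4/(z - 4): now ∫(4/(z - 4)) dz + ∫(-3/(z - 3)) dz.
Step 2. Evaluate the standard form [assuming z > 3]: now -3*log(z - 3) + ∫(4/(z - 4)) dz.
Step 3. Evaluate the standard form [assuming z > 4]: now 4*log(z - 4) - 3*log(z - 3).
Answer: 4*log(z - 4) - 3*log(z - 3).


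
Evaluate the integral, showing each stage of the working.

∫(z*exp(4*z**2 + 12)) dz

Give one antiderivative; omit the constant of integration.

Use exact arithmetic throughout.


Step 1. Substitute u = z**2 + 3, turning ∫(z*exp(4*z**2 + 12)) dz into ∫(exp(4*u)/2) du: now ∫(exp(4*u)/2) du.
Step 2. Evaluate the standard form: now exp(4*u)/8.
Step 3. Substitute back u = z**2 + 3: now exp(4*z**2 + 12)/8.
Answer: exp(4*z**2 + 12)/8.


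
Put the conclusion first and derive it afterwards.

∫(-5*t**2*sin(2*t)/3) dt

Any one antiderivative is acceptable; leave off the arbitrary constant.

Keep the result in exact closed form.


The answer is 5*t**2*cos(2*t)/6 - 5*t*sin(2*t)/6 - 5*cos(2*t)/12.
Step 1. Integrate ∫(-5*t**2*sin(2*t)/3) dt by parts with u = t**2, dv = (-5*sin(2*t)/3) dt, so v = 5*cos(2*t)/6: now 5*t**2*cos(2*t)/6 + ∫(-5*t*cos(2*t)/3) dt.
Step 2. Integrate ∫(-5*t*cos(2*t)/3) dt by parts with u = t, dv = (-5*cos(2*t)/3) dt, so v = -5*sin(2*t)/6: now 5*t**2*cos(2*t)/6 - 5*t*sin(2*t)/6 + ∫(5*sin(2*t)/6) dt.
Step 3. Evaluate the standard form: now 5*t**2*cos(2*t)/6 - 5*t*sin(2*t)/6 - 5*cos(2*t)/12.
Answer: 5*t**2*cos(2*t)/6 - 5*t*sin(2*t)/6 - 5*cos(2*t)/12.


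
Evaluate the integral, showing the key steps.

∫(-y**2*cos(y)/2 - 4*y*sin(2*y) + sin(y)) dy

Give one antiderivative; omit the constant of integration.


Step 1. Rewrite: now ∫(-4*y*sin(2*y)) dy + ∫(-y**2*cos(y)/2) dy + ∫(sin(y)) dy.
Step 2. Integrate ∫(-y**2*cos(y)/2) dy by parts with u = y**2, dv = (-cos(y)/2) dy, so v = -sin(y)/2: now -y**2*sin(y)/2 + ∫(y*sin(y)) dy + ∫(-4*y*sin(2*y)) dy + ∫(sin(y)) dy.
Step 3. Integrate ∫(y*sin(y)) dy by parts with u = y, dv = (sin(y)) dy, so v = -cos(y): now -y**2*sin(y)/2 - y*cos(y) + ∫(-4*y*sin(2*y)) dy + ∫(sin(y)) dy + ∫(cos(y)) dy.
Step 4. Evaluate the standard form: now -y**2*sin(y)/2 - y*cos(y) + sin(y) + ∫(-4*y*sin(2*y)) dy + ∫(sin(y)) dy.
Step 5. Integrate ∫(-4*y*sin(2*y)) dy by parts with u = y, dv = (-4*sin(2*y)) dy, so v = 2*cos(2*y): now -y**2*sin(y)/2 - y*cos(y) + 2*y*cos(2*y) + sin(y) + ∫(sin(y)) dy + ∫(-2*cos(2*y)) dy.
Step 6. Evaluate the standard form: now -y**2*sin(y)/2 - y*cos(y) + 2*y*cos(2*y) + sin(y) - sin(2*y) + ∫(sin(y)) dy.
Step 7. Evaluate the standard form: now -y**2*sin(y)/2 - y*cos(y) + 2*y*cos(2*y) + sin(y) - sin(2*y) - cos(y).
Answer: -y**2*sin(y)/2 - y*cos(y) + 2*y*cos(2*y) + sin(y) - sin(2*y) - cos(y).


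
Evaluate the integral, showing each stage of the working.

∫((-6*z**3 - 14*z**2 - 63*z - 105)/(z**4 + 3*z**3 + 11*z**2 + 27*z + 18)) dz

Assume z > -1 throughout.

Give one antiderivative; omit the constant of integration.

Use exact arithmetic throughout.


Step 1. Decompose ∫((-6*z**3 - 14*z**2 - 63*z - 105)/(z**4 + 3*z**3 + 11*z**2 + 27*z + 18)) dz by partial fractions, (-6*z**3 - 14*z**2 - 63*z - 105)/(z**4 + 3*z**3 + 11*z**2 + 27*z + 18) = -3/(z**2 + 9) - 1/(z + 2) - 5/(z + 1): now ∫(-5/(z + 1)) dz + ∫(-1/(z + 2)) dz + ∫(-3/(z**2 + 9)) dz.
Step 2. Evaluate the standard form [assuming z > -1]: now -5*log(z + 1) + ∫(-1/(z + 2)) dz + ∫(-3/(z**2 + 9)) dz.
Step 3. Evaluate the standard form [assuming z > -2]: now -5*log(z + 1) - log(z + 2) + ∫(-3/(z**2 + 9)) dz.
Step 4. Evaluate the standard form: now -5*log(z + 1) - log(z + 2) - atan(z/3).
Answer: -5*log(z + 1) - log(z + 2) - atan(z/3).


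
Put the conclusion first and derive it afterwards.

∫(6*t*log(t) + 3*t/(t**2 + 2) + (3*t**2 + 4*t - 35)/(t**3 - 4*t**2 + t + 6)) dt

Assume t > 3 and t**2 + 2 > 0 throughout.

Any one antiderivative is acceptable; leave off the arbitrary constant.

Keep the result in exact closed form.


The answer is 3*t**2*log(t) - 3*t**2/2 + log(t - 3) + 5*log(t - 2) - 3*log(t + 1) + 3*log(t**2 + 2)/2.
Step 1. Rewrite: now ∫(3*t/(t**2 + 2)) dt + ∫(6*t*log(t)) dt + ∫((3*t**2 + 4*t - 35)/(t**3 - 4*t**2 + t + 6)) dt.
Step 2. Decompose ∫((3*t**2 + 4*t - 35)/(t**3 - 4*t**2 + t + 6)) dt by partial fractions, (3*t**2 + 4*t - 35)/(t**3 - 4*t**2 + t + 6) = -3/(t + 1) + 5/(t - 2) + 1/(t - 3): now ∫(3*t/(t**2 + 2)) dt + ∫(6*t*log(t)) dt + ∫(1/(t - 3)) dt + ∫(5/(t - 2)) dt + ∫(-3/(t + 1)) dt.
Step 3. Evaluate the standard form [assuming t > 2]: now 5*log(t - 2) + ∫(3*t/(t**2 + 2)) dt + ∫(6*t*log(t)) dt + ∫(1/(t - 3)) dt + ∫(-3/(t + 1)) dt.
Step 4. Evaluate the standard form [assuming t > 3]: now log(t - 3) + 5*log(t - 2) + ∫(3*t/(t**2 + 2)) dt + ∫(6*t*log(t)) dt + ∫(-3/(t + 1)) dt.
Step 5. Evaluate the standard form [assuming t > -1]: now log(t - 3) + 5*log(t - 2) - 3*log(t + 1) + ∫(3*t/(t**2 + 2)) dt + ∫(6*t*log(t)) dt.
Step 6. Integrate ∫(6*t*log(t)) dt by parts with u = log(t), dv = (6*t) dt, so v = 3*t**2 [assuming t > 0]: now 3*t**2*log(t) + log(t - 3) + 5*log(t - 2) - 3*log(t + 1) + ∫(-3*t) dt + ∫(3*t/(t**2 + 2)) dt.
Step 7. Evaluate the standard form: now 3*t**2*log(t) - 3*t**2/2 + log(t - 3) + 5*log(t - 2) - 3*log(t + 1) + ∫(3*t/(t**2 + 2)) dt.
Step 8. Substitute u = t**2 + 2, turning ∫(3*t/(t**2 + 2)) dt into ∫(3/(2*u)) du: now 3*t**2*log(t) - 3*t**2/2 + log(t - 3) + 5*log(t - 2) - 3*log(t + 1) + ∫(3/(2*u)) du.
Step 9. Evaluate the standard form [assuming u > 0]: now 3*t**2*log(t) - 3*t**2/2 + 3*log(u)/2 + log(t - 3) + 5*log(t - 2) - 3*log(t + 1).
Step 10. Substitute back u = t**2 + 2: now 3*t**2*log(t) - 3*t**2/2 + log(t - 3) + 5*log(t - 2) - 3*log(t + 1) + 3*log(t**2 + 2)/2.
Answer: 3*t**2*log(t) - 3*t**2/2 + log(t - 3) + 5*log(t - 2) - 3*log(t + 1) + 3*log(t**2 + 2)/2.


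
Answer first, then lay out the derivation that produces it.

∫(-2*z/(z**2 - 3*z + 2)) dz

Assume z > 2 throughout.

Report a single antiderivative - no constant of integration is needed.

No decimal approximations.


The answer is -4*log(z - 2) + 2*log(z - 1).
Step 1. Decompose ∫(-2*z/(z**2 - 3*z + 2)) dz by partial fractions, -2*z/(z**2 - 3*z + 2) = 2/(z - 1) - 4/(z - 2): now ∫(-4/(z - 2)) dz + ∫(2/(z - 1)) dz.
Step 2. Evaluate the standard form [assuming z > 2]: now -4*log(z - 2) + ∫(2/(z - 1)) dz.
Step 3. Evaluate the standard form [assuming z > 1]: now -4*log(z - 2) + 2*log(z - 1).
Answer: -4*log(z - 2) + 2*log(z - 1).


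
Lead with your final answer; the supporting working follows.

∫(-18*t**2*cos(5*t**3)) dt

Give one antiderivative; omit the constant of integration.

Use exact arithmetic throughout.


The answer is -6*sin(5*t**3)/5.
Step 1. Substitute u = t**3, turning ∫(-18*t**2*cos(5*t**3)) dt into ∫(-6*cos(5*u)) du: now ∫(-6*cos(5*u)) du.
Step 2. Evaluate the standard form: now -6*sin(5*u)/5.
Step 3. Substitute back u = t**3: now -6*sin(5*t**3)/5.
Answer: -6*sin(5*t**3)/5.


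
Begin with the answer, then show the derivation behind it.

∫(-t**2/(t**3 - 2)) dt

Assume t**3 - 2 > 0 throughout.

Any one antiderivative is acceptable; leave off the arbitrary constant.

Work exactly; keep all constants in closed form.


The answer is -log(t**3 - 2)/3.
Step 1. Substitute u = t**3 - 2, turning ∫(-t**2/(t**3 - 2)) dt into ∫(-1/(3*u)) du: now ∫(-1/(3*u)) du.
Step 2. Evaluate the standard form [assuming u > 0]: now -log(u)/3.
Step 3. Substitute back u = t**3 - 2: now -log(t**3 - 2)/3.
Answer: -log(t**3 - 2)/3.


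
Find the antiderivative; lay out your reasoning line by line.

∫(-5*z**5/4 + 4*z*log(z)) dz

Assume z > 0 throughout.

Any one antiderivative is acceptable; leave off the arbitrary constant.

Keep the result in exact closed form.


Step 1. Rewrite: now ∫(-5*z**5/4) dz + ∫(4*z*log(z)) dz.
Step 2. Integrate ∫(4*z*log(z)) dz by parts with u = log(z), dv = (4*z) dz, so v = 2*z**2 [assuming z > 0]: now 2*z**2*log(z) + ∫(-2*z) dz + ∫(-5*z**5/4) dz.
Step 3. Evaluate the standard form: now 2*z**2*log(z) - z**2 + ∫(-5*z**5/4) dz.
Step 4. Evaluate the standard form: now -5*z**6/24 + 2*z**2*log(z) - z**2.
Answer: -5*z**6/24 + 2*z**2*log(z) - z**2.


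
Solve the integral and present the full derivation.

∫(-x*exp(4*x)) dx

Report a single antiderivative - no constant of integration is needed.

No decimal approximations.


Step 1. Integrate ∫(-x*exp(4*x)) dx by parts with u = x, dv = (-exp(4*x)) dx, so v = -exp(4*x)/4: now -x*exp(4*x)/4 + ∫(exp(4*x)/4) dx.
Step 2. Evaluate the standard form: now -x*exp(4*x)/4 + exp(4*x)/16.
Answer: -x*exp(4*x)/4 + exp(4*x)/16.


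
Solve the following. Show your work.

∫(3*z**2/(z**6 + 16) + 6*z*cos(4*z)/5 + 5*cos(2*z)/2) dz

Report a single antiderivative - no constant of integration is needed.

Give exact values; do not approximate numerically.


Step 1. Rewrite: now ∫(6*z*cos(4*z)/5) dz + ∫(3*z**2/(z**6 + 16)) dz + ∫(5*cos(2*z)/2) dz.
Step 2. Substitute u = z**3, turning ∫(3*z**2/(z**6 + 16)) dz into ∫(1/(u**2 + 16)) du: now ∫(6*z*cos(4*z)/5) dz + ∫(1/(u**2 + 16)) du + ∫(5*cos(2*z)/2) dz.
Step 3. Evaluate the standard form: now atan(u/4)/4 + ∫(6*z*cos(4*z)/5) dz + ∫(5*cos(2*z)/2) dz.
Step 4. Substitute back u = z**3: now atan(z**3/4)/4 + ∫(6*z*cos(4*z)/5) dz + ∫(5*cos(2*z)/2) dz.
Step 5. Integrate ∫(6*z*cos(4*z)/5) dz by parts with u = z, dv = (6*cos(4*z)/5) dz, so v = 3*sin(4*z)/10: now 3*z*sin(4*z)/10 + atan(z**3/4)/4 + ∫(-3*sin(4*z)/10) dz + ∫(5*cos(2*z)/2) dz.
Step 6. Evaluate the standard form: now 3*z*sin(4*z)/10 + 3*cos(4*z)/40 + atan(z**3/4)/4 + ∫(5*cos(2*z)/2) dz.
Step 7. Evaluate the standard form: now 3*z*sin(4*z)/10 + 5*sin(2*z)/4 + 3*cos(4*z)/40 + atan(z**3/4)/4.
Answer: 3*z*sin(4*z)/10 + 5*sin(2*z)/4 + 3*cos(4*z)/40 + atan(z**3/4)/4.


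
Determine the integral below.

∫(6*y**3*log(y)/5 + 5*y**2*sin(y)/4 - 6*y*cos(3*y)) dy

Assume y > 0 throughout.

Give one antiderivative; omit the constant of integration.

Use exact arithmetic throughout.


Answer: 3*y**4*log(y)/10 - 3*y**4/40 - 5*y**2*cos(y)/4 + 5*y*sin(y)/2 - 2*y*sin(3*y) + 5*cos(y)/2 - 2*cos(3*y)/3.


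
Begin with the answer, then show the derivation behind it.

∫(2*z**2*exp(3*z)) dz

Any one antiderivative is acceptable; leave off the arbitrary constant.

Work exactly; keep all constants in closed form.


The answer is 2*z**2*exp(3*z)/3 - 4*z*exp(3*z)/9 + 4*exp(3*z)/27.
Step 1. Integrate ∫(2*z**2*exp(3*z)) dz by parts with u = z**2, dv = (2*exp(3*z)) dz, so v = 2*exp(3*z)/3: now 2*z**2*exp(3*z)/3 + ∫(-4*z*exp(3*z)/3) dz.
Step 2. Integrate ∫(-4*z*exp(3*z)/3) dz by parts with u = z, dv = (-4*exp(3*z)/3) dz, so v = -4*exp(3*z)/9: now 2*z**2*exp(3*z)/3 - 4*z*exp(3*z)/9 + ∫(4*exp(3*z)/9) dz.
Step 3. Evaluate the standard form: now 2*z**2*exp(3*z)/3 - 4*z*exp(3*z)/9 + 4*exp(3*z)/27.
Answer: 2*z**2*exp(3*z)/3 - 4*z*exp(3*z)/9 + 4*exp(3*z)/27.


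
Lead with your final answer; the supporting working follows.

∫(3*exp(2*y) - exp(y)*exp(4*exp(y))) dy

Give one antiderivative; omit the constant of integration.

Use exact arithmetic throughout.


The answer is 3*exp(2*y)/2 - exp(4*exp(y))/4.
Step 1. Rewrite: now ∫(-exp(y)*exp(4*exp(y))) dy + ∫(3*exp(2*y)) dy.
Step 2. Evaluate the standard form: now 3*exp(2*y)/2 + ∫(-exp(y)*exp(4*exp(y))) dy.
Step 3. Substitute u = exp(y), turning ∫(-exp(y)*exp(4*exp(y))) dy into ∫(-exp(4*u)) du: now 3*exp(2*y)/2 + ∫(-exp(4*u)) du.
Step 4. Evaluate the standard form: now -exp(4*u)/4 + 3*exp(2*y)/2.
Step 5. Substitute back u = exp(y): now 3*exp(2*y)/2 - exp(4*exp(y))/4.
Answer: 3*exp(2*y)/2 - exp(4*exp(y))/4.


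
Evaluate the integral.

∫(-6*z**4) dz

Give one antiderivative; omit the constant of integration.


Answer: -6*z**5/5.


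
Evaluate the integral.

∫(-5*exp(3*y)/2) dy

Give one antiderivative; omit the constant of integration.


Answer: -5*exp(3*y)/6.


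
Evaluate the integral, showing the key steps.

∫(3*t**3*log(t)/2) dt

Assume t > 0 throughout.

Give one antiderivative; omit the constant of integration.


Step 1. Integrate ∫(3*t**3*log(t)/2) dt by parts with u = log(t), dv = (3*t**3/2) dt, so v = 3*t**4/8 [assuming t > 0]: now 3*t**4*log(t)/8 + ∫(-3*t**3/8) dt.
Step 2. Evaluate the standard form: now 3*t**4*log(t)/8 - 3*t**4/32.
Answer: 3*t**4*log(t)/8 - 3*t**4/32.


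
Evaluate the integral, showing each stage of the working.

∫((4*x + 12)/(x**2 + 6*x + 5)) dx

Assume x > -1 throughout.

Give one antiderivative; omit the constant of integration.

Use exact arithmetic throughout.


Step 1. Decompose ∫((4*x + 12)/(x**2 + 6*x + 5)) dx by partial fractions, (4*x + 12)/(x**2 + 6*x + 5) = 2/(x + 5) + 2/(x + 1): now ∫(2/(x + 1)) dx + ∫(2/(x + 5)) dx.
Step 2. Evaluate the standard form [assuming x > -1]: now 2*log(x + 1) + ∫(2/(x + 5)) dx.
Step 3. Evaluate the standard form [assuming x > -5]: now 2*log(x + 1) + 2*log(x + 5).
Answer: 2*log(x + 1) + 2*log(x + 5).


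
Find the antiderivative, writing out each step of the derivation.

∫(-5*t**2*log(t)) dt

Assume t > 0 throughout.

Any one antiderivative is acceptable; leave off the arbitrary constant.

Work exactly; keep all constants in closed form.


Step 1. Integrate ∫(-5*t**2*log(t)) dt by parts with u = log(t), dv = (-5*t**2) dt, so v = -5*t**3/3 [assuming t > 0]: now -5*t**3*log(t)/3 + ∫(5*t**2/3) dt.
Step 2. Evaluate the standard form: now -5*t**3*log(t)/3 + 5*t**3/9.
Answer: -5*t**3*log(t)/3 + 5*t**3/9.


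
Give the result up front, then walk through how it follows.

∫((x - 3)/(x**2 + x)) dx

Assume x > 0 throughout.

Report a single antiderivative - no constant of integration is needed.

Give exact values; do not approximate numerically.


The answer is -3*log(x) + 4*log(x + 1).
Step 1. Decompose ∫((x - 3)/(x**2 + x)) dx by partial fractions, (x - 3)/(x**2 + x) = 4/(x + 1) - 3/x: now ∫(-3/x) dx + ∫(4/(x + 1)) dx.
Step 2. Evaluate the standard form [assuming x > -1]: now 4*log(x + 1) + ∫(-3/x) dx.
Step 3. Evaluate the standard form [assuming x > 0]: now -3*log(x) + 4*log(x + 1).
Answer: -3*log(x) + 4*log(x + 1).


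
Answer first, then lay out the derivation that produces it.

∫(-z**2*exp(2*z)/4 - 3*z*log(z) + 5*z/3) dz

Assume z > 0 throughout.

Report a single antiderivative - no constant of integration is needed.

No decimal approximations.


The answer is -z**2*exp(2*z)/8 - 3*z**2*log(z)/2 + 19*z**2/12 + z*exp(2*z)/8 - exp(2*z)/16.
Step 1. Rewrite: now ∫(5*z/3) dz + ∫(-3*z*log(z)) dz + ∫(-z**2*exp(2*z)/4) dz.
Step 2. Integrate ∫(-3*z*log(z)) dz by parts with u = log(z), dv = (-3*z) dz, so v = -3*z**2/2 [assuming z > 0]: now -3*z**2*log(z)/2 + ∫(3*z/2) dz + ∫(5*z/3) dz + ∫(-z**2*exp(2*z)/4) dz.
Step 3. Evaluate the standard form: now -3*z**2*log(z)/2 + 3*z**2/4 + ∫(5*z/3) dz + ∫(-z**2*exp(2*z)/4) dz.
Step 4. Evaluate the standard form: now -3*z**2*log(z)/2 + 19*z**2/12 + ∫(-z**2*exp(2*z)/4) dz.
Step 5. Integrate ∫(-z**2*exp(2*z)/4) dz by parts with u = z**2, dv = (-exp(2*z)/4) dz, so v = -exp(2*z)/8: now -z**2*exp(2*z)/8 - 3*z**2*log(z)/2 + 19*z**2/12 + ∫(z*exp(2*z)/4) dz.
Step 6. Integrate ∫(z*exp(2*z)/4) dz by parts with u = z, dv = (exp(2*z)/4) dz, so v = exp(2*z)/8: now -z**2*exp(2*z)/8 - 3*z**2*log(z)/2 + 19*z**2/12 + z*exp(2*z)/8 + ∫(-exp(2*z)/8) dz.
Step 7. Evaluate the standard form: now -z**2*exp(2*z)/8 - 3*z**2*log(z)/2 + 19*z**2/12 + z*exp(2*z)/8 - exp(2*z)/16.
Answer: -z**2*exp(2*z)/8 - 3*z**2*log(z)/2 + 19*z**2/12 + z*exp(2*z)/8 - exp(2*z)/16.


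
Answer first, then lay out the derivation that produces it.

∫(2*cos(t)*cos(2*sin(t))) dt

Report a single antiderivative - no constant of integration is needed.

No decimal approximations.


The answer is sin(2*sin(t)).
Step 1. Substitute u = sin(t), turning ∫(2*cos(t)*cos(2*sin(t))) dt into ∫(2*cos(2*u)) du: now ∫(2*cos(2*u)) du.
Step 2. Evaluate the standard form: now sin(2*u).
Step 3. Substitute back u = sin(t): now sin(2*sin(t)).
Answer: sin(2*sin(t)).


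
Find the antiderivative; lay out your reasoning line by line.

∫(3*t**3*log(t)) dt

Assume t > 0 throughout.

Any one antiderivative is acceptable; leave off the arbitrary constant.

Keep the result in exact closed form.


Step 1. Integrate ∫(3*t**3*log(t)) dt by parts with u = log(t), dv = (3*t**3) dt, so v = 3*t**4/4 [assuming t > 0]: now 3*t**4*log(t)/4 + ∫(-3*t**3/4) dt.
Step 2. Evaluate the standard form: now 3*t**4*log(t)/4 - 3*t**4/16.
Answer: 3*t**4*log(t)/4 - 3*t**4/16.


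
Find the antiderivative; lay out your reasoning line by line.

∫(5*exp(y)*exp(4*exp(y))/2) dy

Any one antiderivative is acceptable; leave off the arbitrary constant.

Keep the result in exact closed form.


Step 1. Substitute u = exp(y), turning ∫(5*exp(y)*exp(4*exp(y))/2) dy into ∫(5*exp(4*u)/2) du: now ∫(5*exp(4*u)/2) du.
Step 2. Evaluate the standard form: now 5*exp(4*u)/8.
Step 3. Substitute back u = exp(y): now 5*exp(4*exp(y))/8.
Answer: 5*exp(4*exp(y))/8.


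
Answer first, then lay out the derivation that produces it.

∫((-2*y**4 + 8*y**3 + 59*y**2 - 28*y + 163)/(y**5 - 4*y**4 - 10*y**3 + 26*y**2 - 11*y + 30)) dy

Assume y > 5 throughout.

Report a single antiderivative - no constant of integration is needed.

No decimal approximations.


The answer is 2*log(y - 5) - 5*log(y - 2) + log(y + 3) + 3*atan(y).
Step 1. Decompose ∫((-2*y**4 + 8*y**3 + 59*y**2 - 28*y + 163)/(y**5 - 4*y**4 - 10*y**3 + 26*y**2 - 11*y + 30)) dy by partial fractions, (-2*y**4 + 8*y**3 + 59*y**2 - 28*y + 163)/(y**5 - 4*y**4 - 10*y**3 + 26*y**2 - 11*y + 30) = 3/(y**2 + 1) + 1/(y + 3) - 5/(y - 2) + 2/(y - 5): now ∫(2/(y - 5)) dy + ∫(-5/(y - 2)) dy + ∫(1/(y + 3)) dy + ∫(3/(y**2 + 1)) dy.
Step 2. Evaluate the standard form [assuming y > 2]: now -5*log(y - 2) + ∫(2/(y - 5)) dy + ∫(1/(y + 3)) dy + ∫(3/(y**2 + 1)) dy.
Step 3. Evaluate the standard form [assuming y > 5]: now 2*log(y - 5) - 5*log(y - 2) + ∫(1/(y + 3)) dy + ∫(3/(y**2 + 1)) dy.
Step 4. Evaluate the standard form [assuming y > -3]: now 2*log(y - 5) - 5*log(y - 2) + log(y + 3) + ∫(3/(y**2 + 1)) dy.
Step 5. Evaluate the standard form: now 2*log(y - 5) - 5*log(y - 2) + log(y + 3) + 3*atan(y).
Answer: 2*log(y - 5) - 5*log(y - 2) + log(y + 3) + 3*atan(y).


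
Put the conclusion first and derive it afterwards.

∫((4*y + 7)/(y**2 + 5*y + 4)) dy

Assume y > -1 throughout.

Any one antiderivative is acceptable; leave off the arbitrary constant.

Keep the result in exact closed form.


The answer is log(y + 1) + 3*log(y + 4).
Step 1. Decompose ∫((4*y + 7)/(y**2 + 5*y + 4)) dy by partial fractions, (4*y + 7)/(y**2 + 5*y + 4) = 3/(y + 4) + 1/(y + 1): now ∫(1/(y + 1)) dy + ∫(3/(y + 4)) dy.
Step 2. Evaluate the standard form [assuming y > -4]: now 3*log(y + 4) + ∫(1/(y + 1)) dy.
Step 3. Evaluate the standard form [assuming y > -1]: now log(y + 1) + 3*log(y + 4).
Answer: log(y + 1) + 3*log(y + 4).
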